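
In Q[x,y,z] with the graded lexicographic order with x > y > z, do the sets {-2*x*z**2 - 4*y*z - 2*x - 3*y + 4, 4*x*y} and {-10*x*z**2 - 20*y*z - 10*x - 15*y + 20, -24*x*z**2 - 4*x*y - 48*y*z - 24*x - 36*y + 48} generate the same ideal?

Since reduced Gröbner bases are canonical representatives of ideals under a given ordering, it suffices to compute and compare them.
Buchberger on the first generating set:
f_1 = -2*x*z**2 - 4*y*z - 2*x - 3*y + 4, LT = x*z**2.
f_2 = 4*x*y, LT = x*y.

S(f_1,f_2): lcm = x*y*z**2. S = 2*y**2*z + x*y + 3/2*y**2 - 2*y.
  reduce S modulo (f_1, f_2):
  remainder 2*y**2*z + 3/2*y**2 - 2*y ≠ 0; add g_3 = 2*y**2*z + 3/2*y**2 - 2*y to the basis.

The other S-polynomials (S(f_1,g_3), S(f_2,g_3)) all reduce to 0 modulo the current basis, so we have a Gröbner basis.
Inter-reduce: drop elements whose leading term is divisible by another's, tail-reduce, and make monic.
Reduced Gröbner basis: {x*z**2 + 2*y*z + x + 3/2*y - 2, y**2*z + 3/4*y**2 - y, x*y}.

Buchberger on the second generating set:
h_1 = -10*x*z**2 - 20*y*z - 10*x - 15*y + 20, LT = x*z**2.
h_2 = -24*x*z**2 - 4*x*y - 48*y*z - 24*x - 36*y + 48, LT = x*z**2.

S(h_1,h_2): lcm = x*z**2. S = -1/6*x*y.
  reduce S modulo (h_1, h_2):
  remainder -1/6*x*y ≠ 0; add k_3 = -1/6*x*y to the basis.

S(h_1,k_3): lcm = x*y*z**2. S = 2*y**2*z + x*y + 3/2*y**2 - 2*y.
  reduce S modulo (h_1, h_2, k_3):
  remainder 2*y**2*z + 3/2*y**2 - 2*y ≠ 0; add k_4 = 2*y**2*z + 3/2*y**2 - 2*y to the basis.

The other S-polynomials (S(h_2,k_3), S(h_1,k_4), S(h_2,k_4), S(k_3,k_4)) all reduce to 0 modulo the current basis, so we have a Gröbner basis.
Inter-reduce: drop elements whose leading term is divisible by another's, tail-reduce, and make monic.
Reduced Gröbner basis: {x*z**2 + 2*y*z + x + 3/2*y - 2, y**2*z + 3/4*y**2 - y, x*y}.

The two bases agree; hence the ideals are identical.

Yes, the ideals are equal.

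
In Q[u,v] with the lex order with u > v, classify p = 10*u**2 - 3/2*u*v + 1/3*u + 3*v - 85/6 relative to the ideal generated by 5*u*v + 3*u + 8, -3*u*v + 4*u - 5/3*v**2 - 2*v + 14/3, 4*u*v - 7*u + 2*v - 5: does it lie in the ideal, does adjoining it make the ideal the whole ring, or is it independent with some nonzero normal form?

10*u**2 - 3/2*u*v + 1/3*u + 3*v - 85/6 lies in I (it reduces to 0).

First compute the reduced Gröbner basis of I by Buchberger's algorithm.
f_1 = 5*u*v + 3*u + 8, LT = u*v.
f_2 = -3*u*v + 4*u - 5/3*v**2 - 2*v + 14/3, LT = u*v.
f_3 = 4*u*v - 7*u + 2*v - 5, LT = u*v.

S(f_1,f_2): lcm = u*v. S = 29/15*u - 5/9*v**2 - 2/3*v + 142/45.
  leading term u: no divisor's leading term divides it; move 29/15*u to the remainder.
  leading term v**2: no divisor's leading term divides it; move -5/9*v**2 to the remainder.
  leading term v: no divisor's leading term divides it; move -2/3*v to the remainder.
  leading term 1: no divisor's leading term divides it; move 142/45 to the remainder.
  remainder 29/15*u - 5/9*v**2 - 2/3*v + 142/45 ≠ 0; add h_4 = 29/15*u - 5/9*v**2 - 2/3*v + 142/45 to the basis.

S(f_1,f_3): lcm = u*v. S = 47/20*u - 1/2*v + 57/20.
  leading term u: subtract (141/116)·h_4 from 47/20*u - 1/2*v + 57/20 → 235/348*v**2 + 9/29*v - 343/348
  leading term v**2: no divisor's leading term divides it; move 235/348*v**2 to the remainder.
  leading term v: no divisor's leading term divides it; move 9/29*v to the remainder.
  leading term 1: no divisor's leading term divides it; move -343/348 to the remainder.
  remainder 235/348*v**2 + 9/29*v - 343/348 ≠ 0; add h_5 = 235/348*v**2 + 9/29*v - 343/348 to the basis.

S(f_1,h_4): lcm = u*v. S = 3/5*u + 25/87*v**3 + 10/29*v**2 - 142/87*v + 8/5.
  leading term u: subtract (9/29)·h_4 from 3/5*u + 25/87*v**3 + 10/29*v**2 - 142/87*v + 8/5 → 25/87*v**3 + 15/29*v**2 - 124/87*v + 18/29
  leading term v**3: subtract (20/47*v)·h_5 from 25/87*v**3 + 15/29*v**2 - 124/87*v + 18/29 → 525/1363*v**2 - 1371/1363*v + 18/29
  leading term v**2: subtract (1260/2209)·h_5 from 525/1363*v**2 - 1371/1363*v + 18/29 → -2613/2209*v + 2613/2209
  leading term v: no divisor's leading term divides it; move -2613/2209*v to the remainder.
  leading term 1: no divisor's leading term divides it; move 2613/2209 to the remainder.
  remainder -2613/2209*v + 2613/2209 ≠ 0; add h_6 = -2613/2209*v + 2613/2209 to the basis.

The other S-polynomials (S(f_2,f_3), S(f_2,h_4), S(f_3,h_4), S(f_1,h_5), S(f_2,h_5), S(f_3,h_5), S(h_4,h_5), S(f_1,h_6), S(f_2,h_6), S(f_3,h_6), S(h_4,h_6), S(h_5,h_6)) all reduce to 0 modulo the current basis, so we have a Gröbner basis.
Inter-reduce: drop elements whose leading term is divisible by another's, tail-reduce, and make monic.
Reduced Gröbner basis: {u + 1, v - 1}.
Label its elements g_1 = u + 1, g_2 = v - 1.

Reduce p = 10*u**2 - 3/2*u*v + 1/3*u + 3*v - 85/6 modulo G:
  leading term u**2: subtract (10*u)·g_1 from 10*u**2 - 3/2*u*v + 1/3*u + 3*v - 85/6 → -3/2*u*v - 29/3*u + 3*v - 85/6
  leading term u*v: subtract (-3/2*v)·g_1 from -3/2*u*v - 29/3*u + 3*v - 85/6 → -29/3*u + 9/2*v - 85/6
  leading term u: subtract (-29/3)·g_1 from -29/3*u + 9/2*v - 85/6 → 9/2*v - 9/2
  leading term v: subtract (9/2)·g_2 from 9/2*v - 9/2 → 0
  normal form = 0.
Since the normal form is 0, p ∈ I.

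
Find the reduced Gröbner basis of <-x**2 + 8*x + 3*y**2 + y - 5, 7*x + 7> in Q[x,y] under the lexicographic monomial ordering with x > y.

G = {x + 1, y**2 + 1/3*y - 14/3}

f_1 = -x**2 + 8*x + 3*y**2 + y - 5, LT = x**2.
f_2 = 7*x + 7, LT = x.

S(f_1,f_2): lcm = x**2. S = -9*x - 3*y**2 - y + 5.
  reduce S modulo (f_1, f_2):
  remainder -3*y**2 - y + 14 ≠ 0; add g_3 = -3*y**2 - y + 14 to the basis.

The other S-polynomials (S(f_1,g_3), S(f_2,g_3)) all reduce to 0 modulo the current basis, so we have a Gröbner basis.
Inter-reduce: drop elements whose leading term is divisible by another's, tail-reduce, and make monic.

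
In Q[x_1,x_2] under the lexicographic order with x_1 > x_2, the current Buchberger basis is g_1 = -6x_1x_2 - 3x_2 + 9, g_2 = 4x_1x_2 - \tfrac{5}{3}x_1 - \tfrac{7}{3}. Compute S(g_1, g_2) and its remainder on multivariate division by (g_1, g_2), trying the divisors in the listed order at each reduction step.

S(g_1, g_2) = \tfrac{5}{12}x_1 + \tfrac{1}{2}x_2 - \tfrac{11}{12}; remainder on division = \tfrac{5}{12}x_1 + \tfrac{1}{2}x_2 - \tfrac{11}{12}.

lcm(LM(g_1), LM(g_2)) = x_1x_2.
S = (lcm/LT(g_1))·g_1 − (lcm/LT(g_2))·g_2 = \tfrac{5}{12}x_1 + \tfrac{1}{2}x_2 - \tfrac{11}{12}.
Reduce S modulo (g_1, g_2) in that order:
  leading term x_1: no divisor's leading term divides it; move \tfrac{5}{12}x_1 to the remainder.
  leading term x_2: no divisor's leading term divides it; move \tfrac{1}{2}x_2 to the remainder.
  leading term 1: no divisor's leading term divides it; move -\tfrac{11}{12} to the remainder.
The remainder \tfrac{5}{12}x_1 + \tfrac{1}{2}x_2 - \tfrac{11}{12} is nonzero, so it would be added as the next basis element.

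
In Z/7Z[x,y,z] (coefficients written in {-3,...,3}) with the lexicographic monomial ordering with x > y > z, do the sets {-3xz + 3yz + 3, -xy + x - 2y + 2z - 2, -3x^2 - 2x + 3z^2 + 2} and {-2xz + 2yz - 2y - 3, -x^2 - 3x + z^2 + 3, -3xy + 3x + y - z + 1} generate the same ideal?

No, the ideals differ.

Equality of ideals is decidable: compute both reduced Gröbner bases (unique for the ordering) and check whether they agree.
Buchberger on the first generating set:
f_1 = -3xz + 3yz + 3, LT = xz.
f_2 = -xy + x - 2y + 2z - 2, LT = xy.
f_3 = -3x^2 - 2x + 3z^2 + 2, LT = x^2.

S(f_1,f_2): lcm = xyz. S = xz - y^2z - 2yz - y + 2z^2 - 2z.
  reduce S modulo (f_1, f_2, f_3):
  remainder -y^2z - yz - y + 2z^2 - 2z + 1 ≠ 0; add g_4 = -y^2z - yz - y + 2z^2 - 2z + 1 to the basis.

S(f_1,f_3): lcm = x^2z. S = -xyz - 3xz - x + z^3 + 3z.
  reduce S modulo (f_1, f_2, f_3, g_4):
  remainder -x - 2yz + z^3 - 2z^2 - 2z + 3 ≠ 0; add g_5 = -x - 2yz + z^3 - 2z^2 - 2z + 3 to the basis.

S(f_2,f_3): lcm = x^2y. S = -x^2 - xy - 2xz + 2x + yz^2 + 3y.
  reduce S modulo (f_1, f_2, f_3, g_4, g_5):
  remainder yz^2 - 3yz - 2y - 3z^3 - 2z^2 - 3z + 2 ≠ 0; add g_6 = yz^2 - 3yz - 2y - 3z^3 - 2z^2 - 3z + 2 to the basis.

S(f_1,g_5): lcm = xz. S = -2yz^2 - yz + z^4 - 2z^3 - 2z^2 + 3z - 1.
  reduce S modulo (f_1, f_2, f_3, g_4, g_5, g_6):
  remainder 3y + z^4 - z^3 + z^2 - 3z + 3 ≠ 0; add g_7 = 3y + z^4 - z^3 + z^2 - 3z + 3 to the basis.

S(g_4,g_7): lcm = y^2z. S = 2yz^5 - 2yz^4 + 2yz^3 + yz^2 + y - 2z^2 + 2z - 1.
  reduce S modulo (f_1, f_2, f_3, g_4, g_5, g_6, g_7):
  remainder -z^6 - 3z^5 - 2z^4 + 2z^3 - 2z^2 + z - 2 ≠ 0; add g_8 = -z^6 - 3z^5 - 2z^4 + 2z^3 - 2z^2 + z - 2 to the basis.

The other S-polynomials (S(f_1,g_4), S(f_2,g_4), S(f_3,g_4), S(f_2,g_5), S(f_3,g_5), S(g_4,g_5), S(f_1,g_6), S(f_2,g_6), S(f_3,g_6), S(g_4,g_6), S(g_5,g_6), S(f_1,g_7), S(f_2,g_7), S(f_3,g_7), S(g_5,g_7), S(g_6,g_7), S(f_1,g_8), S(f_2,g_8), S(f_3,g_8), S(g_4,g_8), S(g_5,g_8), S(g_6,g_8), S(g_7,g_8)) all reduce to 0 modulo the current basis, so we have a Gröbner basis.
Inter-reduce: drop elements whose leading term is divisible by another's, tail-reduce, and make monic.
Reduced Gröbner basis: {x - 3z^5 + 3z^4 + 3z^3 - 3z^2 - 3, y - 2z^4 + 2z^3 - 2z^2 - z + 1, z^6 + 3z^5 + 2z^4 - 2z^3 + 2z^2 - z + 2}.

Buchberger on the second generating set:
h_1 = -2xz + 2yz - 2y - 3, LT = xz.
h_2 = -x^2 - 3x + z^2 + 3, LT = x^2.
h_3 = -3xy + 3x + y - z + 1, LT = xy.

S(h_1,h_2): lcm = x^2z. S = -xyz + xy - 3xz - 2x + z^3 + 3z.
  reduce S modulo (h_1, h_2, h_3):
  remainder -x - y^2z + y^2 - 3yz - y + z^3 - 2z - 1 ≠ 0; add k_4 = -x - y^2z + y^2 - 3yz - y + z^3 - 2z - 1 to the basis.

S(h_1,h_3): lcm = xyz. S = xz - y^2z + y^2 - 2yz - 2y + 2z^2 - 2z.
  reduce S modulo (h_1, h_2, h_3, k_4):
  remainder -y^2z + y^2 - yz - 3y + 2z^2 - 2z + 2 ≠ 0; add k_5 = -y^2z + y^2 - yz - 3y + 2z^2 - 2z + 2 to the basis.

S(h_2,h_3): lcm = x^2y. S = x^2 + xy + 2xz - 2x - yz^2 - 3y.
  reduce S modulo (h_1, h_2, h_3, k_4, k_5):
  remainder -yz^2 + 3yz - y + 3z^3 + 2z^2 + 2z + 3 ≠ 0; add k_6 = -yz^2 + 3yz - y + 3z^3 + 2z^2 + 2z + 3 to the basis.

S(h_1,k_4): lcm = xz. S = -y^2z^2 + y^2z - 3yz^2 - 2yz + y + z^4 - 2z^2 - z - 2.
  reduce S modulo (h_1, h_2, h_3, k_4, k_5, k_6):
  remainder 2yz + 3y + z^4 - z^3 + 3z^2 - 1 ≠ 0; add k_7 = 2yz + 3y + z^4 - z^3 + 3z^2 - 1 to the basis.

S(k_5,k_6): lcm = y^2z^2. S = 2y^2z - y^2 + 3yz^3 + 3yz^2 - 2yz + 3y - 2z^3 + 2z^2 - 2z.
  reduce S modulo (h_1, h_2, h_3, k_4, k_5, k_6, k_7):
  remainder y^2 + y - 2z^4 + 2z^3 + 3z^2 - z + 2 ≠ 0; add k_8 = y^2 + y - 2z^4 + 2z^3 + 3z^2 - z + 2 to the basis.

S(h_1,k_7): lcm = xyz. S = 2xy + 3xz^4 - 3xz^3 + 2xz^2 - 3x - y^2z + y^2 - 2y.
  reduce S modulo (h_1, h_2, h_3, k_4, k_5, k_6, k_7, k_8):
  remainder -3y + 2z^5 + 3z^4 - z^3 + 2z^2 - z ≠ 0; add k_9 = -3y + 2z^5 + 3z^4 - z^3 + 2z^2 - z to the basis.

S(k_6,k_8): lcm = y^2z^2. S = -3y^2z + y^2 - 3yz^3 - 3yz^2 - 2yz - 3y + 2z^6 - 2z^5 - 3z^4 + z^3 - 2z^2.
  reduce S modulo (h_1, h_2, h_3, k_4, k_5, k_6, k_7, k_8, k_9):
  remainder 2z^6 - z^5 - 2z^4 - z^3 + 3z^2 + 2z + 2 ≠ 0; add k_10 = 2z^6 - z^5 - 2z^4 - z^3 + 3z^2 + 2z + 2 to the basis.

The other S-polynomials (S(h_2,k_4), S(h_3,k_4), S(h_1,k_5), S(h_2,k_5), S(h_3,k_5), S(k_4,k_5), S(h_1,k_6), S(h_2,k_6), S(h_3,k_6), S(k_4,k_6), S(h_2,k_7), S(h_3,k_7), S(k_4,k_7), S(k_5,k_7), S(k_6,k_7), S(h_1,k_8), S(h_2,k_8), S(h_3,k_8), S(k_4,k_8), S(k_5,k_8), S(k_7,k_8), S(h_1,k_9), S(h_2,k_9), S(h_3,k_9), S(k_4,k_9), S(k_5,k_9), S(k_6,k_9), S(k_7,k_9), S(k_8,k_9), S(h_1,k_10), S(h_2,k_10), S(h_3,k_10), S(k_4,k_10), S(k_5,k_10), S(k_6,k_10), S(k_7,k_10), S(k_8,k_10), S(k_9,k_10)) all reduce to 0 modulo the current basis, so we have a Gröbner basis.
Inter-reduce: drop elements whose leading term is divisible by another's, tail-reduce, and make monic.
Reduced Gröbner basis: {x - z^5 + z^4 - 3z^3 - 2z^2 - 3z - 3, y - 3z^5 - z^4 - 2z^3 - 3z^2 - 2z, z^6 + 3z^5 - z^4 + 3z^3 - 2z^2 + z + 1}.

These differ, so the ideals are not equal.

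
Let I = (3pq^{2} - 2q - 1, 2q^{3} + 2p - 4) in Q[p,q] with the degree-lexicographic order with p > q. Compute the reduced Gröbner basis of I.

G = {pq^{2} - \tfrac{2}{3}q - \tfrac{1}{3}, q^{3} + p - 2, p^{2} + \tfrac{2}{3}q^{2} - 2p + \tfrac{1}{3}q}

This is the nonlinear analogue of row-reducing a linear system.

f_1 = 3pq^{2} - 2q - 1, LT = pq^{2}.
f_2 = 2q^{3} + 2p - 4, LT = q^{3}.

S(f_1,f_2): lcm = pq^{3}. S = -p^{2} - \tfrac{2}{3}q^{2} + 2p - \tfrac{1}{3}q.
  leading term p^{2}: no divisor's leading term divides it; move -p^{2} to the remainder.
  leading term q^{2}: no divisor's leading term divides it; move -\tfrac{2}{3}q^{2} to the remainder.
  leading term p: no divisor's leading term divides it; move 2p to the remainder.
  leading term q: no divisor's leading term divides it; move -\tfrac{1}{3}q to the remainder.
  remainder -p^{2} - \tfrac{2}{3}q^{2} + 2p - \tfrac{1}{3}q ≠ 0; add g_3 = -p^{2} - \tfrac{2}{3}q^{2} + 2p - \tfrac{1}{3}q to the basis.

The other S-polynomials (S(f_1,g_3), S(f_2,g_3)) all reduce to 0 modulo the current basis, so we have a Gröbner basis.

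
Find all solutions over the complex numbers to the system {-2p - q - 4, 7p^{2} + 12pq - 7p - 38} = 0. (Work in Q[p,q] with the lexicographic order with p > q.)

{(-1, -2), (-38/17, 8/17)}

Compute a lex Gröbner basis by Buchberger's algorithm.
f_1 = -2p - q - 4, LT = p.
f_2 = 7p^{2} + 12pq - 7p - 38, LT = p^{2}.

S(f_1,f_2): lcm = p^{2}. S = -\tfrac{17}{14}pq + 3p + \tfrac{38}{7}.
  leading term pq: subtract (\tfrac{17}{28}q)·f_1 from -\tfrac{17}{14}pq + 3p + \tfrac{38}{7} → 3p + \tfrac{17}{28}q^{2} + \tfrac{17}{7}q + \tfrac{38}{7}
  leading term p: subtract (-\tfrac{3}{2})·f_1 from 3p + \tfrac{17}{28}q^{2} + \tfrac{17}{7}q + \tfrac{38}{7} → \tfrac{17}{28}q^{2} + \tfrac{13}{14}q - \tfrac{4}{7}
  leading term q^{2}: no divisor's leading term divides it; move \tfrac{17}{28}q^{2} to the remainder.
  leading term q: no divisor's leading term divides it; move \tfrac{13}{14}q to the remainder.
  leading term 1: no divisor's leading term divides it; move -\tfrac{4}{7} to the remainder.
  remainder \tfrac{17}{28}q^{2} + \tfrac{13}{14}q - \tfrac{4}{7} ≠ 0; add h_3 = \tfrac{17}{28}q^{2} + \tfrac{13}{14}q - \tfrac{4}{7} to the basis.

S(f_1,h_3): leading monomials are coprime, so the S-polynomial reduces to 0 (Buchberger's first criterion).
S(f_2,h_3): leading monomials are coprime, so the S-polynomial reduces to 0 (Buchberger's first criterion).
Every S-polynomial of the final basis reduces to 0, so we have a Gröbner basis.
Inter-reduce: drop elements whose leading term is divisible by another's, tail-reduce, and make monic.
Reduced Gröbner basis: {p + \tfrac{1}{2}q + 2, q^{2} + \tfrac{26}{17}q - \tfrac{16}{17}}.

The lex basis is triangular: the last element involves only q. Solving q^{2} + \tfrac{26}{17}q - \tfrac{16}{17} = 0 gives q ∈ {-2, 8/17}; substituting each value into the earlier elements determines the remaining variables.
  q = -2: the earlier basis element becomes p + 1 = 0, giving p = -1 — point (-1, -2).
  q = 8/17: the earlier basis element becomes p + \tfrac{38}{17} = 0, giving p = -38/17 — point (-38/17, 8/17).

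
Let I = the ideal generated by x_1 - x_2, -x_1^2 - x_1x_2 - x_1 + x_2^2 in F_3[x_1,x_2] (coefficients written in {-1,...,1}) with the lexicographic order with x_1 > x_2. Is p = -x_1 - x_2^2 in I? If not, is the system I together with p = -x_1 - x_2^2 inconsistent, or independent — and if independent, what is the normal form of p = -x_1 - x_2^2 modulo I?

First compute the reduced Gröbner basis of I by Buchberger's algorithm.
f_1 = x_1 - x_2, LT = x_1.
f_2 = -x_1^2 - x_1x_2 - x_1 + x_2^2, LT = x_1^2.

S(f_1,f_2): lcm = x_1^2. S = x_1x_2 - x_1 + x_2^2.
  reduce S modulo (f_1, f_2):
  remainder -x_2^2 - x_2 ≠ 0; add h_3 = -x_2^2 - x_2 to the basis.

The other S-polynomials (S(f_1,h_3), S(f_2,h_3)) all reduce to 0 modulo the current basis, so we have a Gröbner basis.
Inter-reduce: drop elements whose leading term is divisible by another's, tail-reduce, and make monic.
Reduced Gröbner basis: {x_1 - x_2, x_2^2 + x_2}.
Label its elements g_1 = x_1 - x_2, g_2 = x_2^2 + x_2.

Reduce p = -x_1 - x_2^2 modulo G:
  leading term x_1: subtract (-1)·g_1 from -x_1 - x_2^2 → -x_2^2 - x_2
  leading term x_2^2: subtract (-1)·g_2 from -x_2^2 - x_2 → 0
  normal form = 0.
Since the normal form is 0, p ∈ I.

Ideal membership is decidable via reduction modulo a Gröbner basis.

-x_1 - x_2^2 lies in I (it reduces to 0).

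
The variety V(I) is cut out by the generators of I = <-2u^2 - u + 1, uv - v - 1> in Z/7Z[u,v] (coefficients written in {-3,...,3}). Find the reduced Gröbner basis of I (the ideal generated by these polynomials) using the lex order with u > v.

f_1 = -2u^2 - u + 1, LT = u^2.
f_2 = uv - v - 1, LT = uv.

S(f_1,f_2): lcm = u^2v. S = -2uv + u + 3v.
  leading term uv: subtract (-2)·f_2 from -2uv + u + 3v → u + v - 2
  leading term u: no divisor's leading term divides it; move u to the remainder.
  leading term v: no divisor's leading term divides it; move v to the remainder.
  leading term 1: no divisor's leading term divides it; move -2 to the remainder.
  remainder u + v - 2 ≠ 0; add g_3 = u + v - 2 to the basis.

S(f_2,g_3): lcm = uv. S = -v^2 + v - 1.
  leading term v^2: no divisor's leading term divides it; move -v^2 to the remainder.
  leading term v: no divisor's leading term divides it; move v to the remainder.
  leading term 1: no divisor's leading term divides it; move -1 to the remainder.
  remainder -v^2 + v - 1 ≠ 0; add g_4 = -v^2 + v - 1 to the basis.

The other S-polynomials (S(f_1,g_3), S(f_1,g_4), S(f_2,g_4), S(g_3,g_4)) all reduce to 0 modulo the current basis, so we have a Gröbner basis.
Inter-reduce: drop elements whose leading term is divisible by another's, tail-reduce, and make monic.

G = {u + v - 2, v^2 - v + 1}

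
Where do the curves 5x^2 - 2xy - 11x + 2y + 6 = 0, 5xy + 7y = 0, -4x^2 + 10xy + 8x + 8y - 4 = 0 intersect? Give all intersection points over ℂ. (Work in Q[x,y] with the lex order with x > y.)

{(1, 0)}

Compute a lex Gröbner basis by Buchberger's algorithm.
f_1 = 5x^2 - 2xy - 11x + 2y + 6, LT = x^2.
f_2 = 5xy + 7y, LT = xy.
f_3 = -4x^2 + 10xy + 8x + 8y - 4, LT = x^2.

S(f_1,f_2): lcm = x^2y. S = -2/5xy^2 - 18/5xy + 2/5y^2 + 6/5y.
  leading term xy^2: subtract (-2/25y)·f_2 from -2/5xy^2 - 18/5xy + 2/5y^2 + 6/5y → -18/5xy + 24/25y^2 + 6/5y
  leading term xy: subtract (-18/25)·f_2 from -18/5xy + 24/25y^2 + 6/5y → 24/25y^2 + 156/25y
  leading term y^2: no divisor's leading term divides it; move 24/25y^2 to the remainder.
  leading term y: no divisor's leading term divides it; move 156/25y to the remainder.
  remainder 24/25y^2 + 156/25y ≠ 0; add h_4 = 24/25y^2 + 156/25y to the basis.

S(f_1,f_3): lcm = x^2. S = 21/10xy - 1/5x + 12/5y + 1/5.
  leading term xy: subtract (21/50)·f_2 from 21/10xy - 1/5x + 12/5y + 1/5 → -1/5x - 27/50y + 1/5
  leading term x: no divisor's leading term divides it; move -1/5x to the remainder.
  leading term y: no divisor's leading term divides it; move -27/50y to the remainder.
  leading term 1: no divisor's leading term divides it; move 1/5 to the remainder.
  remainder -1/5x - 27/50y + 1/5 ≠ 0; add h_5 = -1/5x - 27/50y + 1/5 to the basis.

S(f_2,f_3): lcm = x^2y. S = 5/2xy^2 + 17/5xy + 2y^2 - y.
  leading term xy^2: subtract (1/2y)·f_2 from 5/2xy^2 + 17/5xy + 2y^2 - y → 17/5xy - 3/2y^2 - y
  leading term xy: subtract (17/25)·f_2 from 17/5xy - 3/2y^2 - y → -3/2y^2 - 144/25y
  leading term y^2: subtract (-25/16)·h_4 from -3/2y^2 - 144/25y → 399/100y
  leading term y: no divisor's leading term divides it; move 399/100y to the remainder.
  remainder 399/100y ≠ 0; add h_6 = 399/100y to the basis.

The other S-polynomials (S(f_1,h_4), S(f_2,h_4), S(f_3,h_4), S(f_1,h_5), S(f_2,h_5), S(f_3,h_5), S(h_4,h_5), S(f_1,h_6), S(f_2,h_6), S(f_3,h_6), S(h_4,h_6), S(h_5,h_6)) all reduce to 0 modulo the current basis, so we have a Gröbner basis.
Inter-reduce: drop elements whose leading term is divisible by another's, tail-reduce, and make monic.
Reduced Gröbner basis: {x - 1, y}.

Since the basis is lex-ordered, y is univariate in y. Its roots are {0}. Back-substituting each root into the other basis elements fixes the other coordinates.
  y = 0: the earlier basis element becomes x - 1 = 0, giving x = 1 — point (1, 0).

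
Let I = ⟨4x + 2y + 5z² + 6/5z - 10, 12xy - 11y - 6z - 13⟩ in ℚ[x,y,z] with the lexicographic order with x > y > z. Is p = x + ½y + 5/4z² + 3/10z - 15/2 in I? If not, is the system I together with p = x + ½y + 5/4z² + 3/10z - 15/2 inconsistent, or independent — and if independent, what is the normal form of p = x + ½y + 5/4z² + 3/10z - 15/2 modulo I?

First compute the reduced Gröbner basis of I by Buchberger's algorithm.
f_1 = 4x + 2y + 5z² + 6/5z - 10, LT = x.
f_2 = 12xy - 11y - 6z - 13, LT = xy.

S(f_1,f_2): lcm = xy. S = ½y² + 5/4yz² + 3/10yz - 19/12y + ½z + 13/12.
  reduce S modulo (f_1, f_2):
  remainder ½y² + 5/4yz² + 3/10yz - 19/12y + ½z + 13/12 ≠ 0; add h_3 = ½y² + 5/4yz² + 3/10yz - 19/12y + ½z + 13/12 to the basis.

The other S-polynomials (S(f_1,h_3), S(f_2,h_3)) all reduce to 0 modulo the current basis, so we have a Gröbner basis.
Inter-reduce: drop elements whose leading term is divisible by another's, tail-reduce, and make monic.
Reduced Gröbner basis: {x + ½y + 5/4z² + 3/10z - 5/2, y² + 5/2yz² + ⅗yz - 19/6y + z + 13/6}.
Label its elements g_1 = x + ½y + 5/4z² + 3/10z - 5/2, g_2 = y² + 5/2yz² + ⅗yz - 19/6y + z + 13/6.

Reduce p = x + ½y + 5/4z² + 3/10z - 15/2 modulo G:
  leading term x: subtract (1)·g_1 from x + ½y + 5/4z² + 3/10z - 15/2 → -5
  leading term 1: no divisor's leading term divides it; move -5 to the remainder.
  normal form = -5.
The normal form is nonzero, so p ∉ I. Since p minus its normal form lies in I, I + (p) = I + (r) where r = -5; decide whether this ideal is the whole ring.
Here r = -5 is a nonzero constant, hence a unit: 1 ∈ I + (p), the Gröbner basis of I + (p) is {1}, and the enlarged system has no common solution — adjoining p is inconsistent.

Ideal membership is decidable via reduction modulo a Gröbner basis.

Adjoining x + ½y + 5/4z² + 3/10z - 15/2 makes the ideal the whole ring: the system is inconsistent.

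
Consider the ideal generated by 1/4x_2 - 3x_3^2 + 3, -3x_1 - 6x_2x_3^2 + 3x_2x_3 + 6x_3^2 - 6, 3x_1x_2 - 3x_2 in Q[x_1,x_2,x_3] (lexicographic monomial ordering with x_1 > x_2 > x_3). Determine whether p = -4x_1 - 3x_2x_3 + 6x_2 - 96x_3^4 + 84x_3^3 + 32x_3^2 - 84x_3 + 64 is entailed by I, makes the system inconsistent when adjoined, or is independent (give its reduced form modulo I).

-4x_1 - 3x_2x_3 + 6x_2 - 96x_3^4 + 84x_3^3 + 32x_3^2 - 84x_3 + 64 lies in I (it reduces to 0).

First compute the reduced Gröbner basis of I by Buchberger's algorithm.
f_1 = 1/4x_2 - 3x_3^2 + 3, LT = x_2.
f_2 = -3x_1 - 6x_2x_3^2 + 3x_2x_3 + 6x_3^2 - 6, LT = x_1.
f_3 = 3x_1x_2 - 3x_2, LT = x_1x_2.

S(f_1,f_3): lcm = x_1x_2. S = -12x_1x_3^2 + 12x_1 + x_2.
  leading term x_1x_3^2: subtract (4x_3^2)·f_2 from -12x_1x_3^2 + 12x_1 + x_2 → 12x_1 + 24x_2x_3^4 - 12x_2x_3^3 + x_2 - 24x_3^4 + 24x_3^2
  leading term x_1: subtract (-4)·f_2 from 12x_1 + 24x_2x_3^4 - 12x_2x_3^3 + x_2 - 24x_3^4 + 24x_3^2 → 24x_2x_3^4 - 12x_2x_3^3 - 24x_2x_3^2 + 12x_2x_3 + x_2 - 24x_3^4 + 48x_3^2 - 24
  leading term x_2x_3^4: subtract (96x_3^4)·f_1 from 24x_2x_3^4 - 12x_2x_3^3 - 24x_2x_3^2 + 12x_2x_3 + x_2 - 24x_3^4 + 48x_3^2 - 24 → -12x_2x_3^3 - 24x_2x_3^2 + 12x_2x_3 + x_2 + 288x_3^6 - 312x_3^4 + 48x_3^2 - 24
  leading term x_2x_3^3: subtract (-48x_3^3)·f_1 from -12x_2x_3^3 - 24x_2x_3^2 + 12x_2x_3 + x_2 + 288x_3^6 - 312x_3^4 + 48x_3^2 - 24 → -24x_2x_3^2 + 12x_2x_3 + x_2 + 288x_3^6 - 144x_3^5 - 312x_3^4 + 144x_3^3 + 48x_3^2 - 24
  leading term x_2x_3^2: subtract (-96x_3^2)·f_1 from -24x_2x_3^2 + 12x_2x_3 + x_2 + 288x_3^6 - 144x_3^5 - 312x_3^4 + 144x_3^3 + 48x_3^2 - 24 → 12x_2x_3 + x_2 + 288x_3^6 - 144x_3^5 - 600x_3^4 + 144x_3^3 + 336x_3^2 - 24
  leading term x_2x_3: subtract (48x_3)·f_1 from 12x_2x_3 + x_2 + 288x_3^6 - 144x_3^5 - 600x_3^4 + 144x_3^3 + 336x_3^2 - 24 → x_2 + 288x_3^6 - 144x_3^5 - 600x_3^4 + 288x_3^3 + 336x_3^2 - 144x_3 - 24
  leading term x_2: subtract (4)·f_1 from x_2 + 288x_3^6 - 144x_3^5 - 600x_3^4 + 288x_3^3 + 336x_3^2 - 144x_3 - 24 → 288x_3^6 - 144x_3^5 - 600x_3^4 + 288x_3^3 + 348x_3^2 - 144x_3 - 36
  leading term x_3^6: no divisor's leading term divides it; move 288x_3^6 to the remainder.
  leading term x_3^5: no divisor's leading term divides it; move -144x_3^5 to the remainder.
  leading term x_3^4: no divisor's leading term divides it; move -600x_3^4 to the remainder.
  leading term x_3^3: no divisor's leading term divides it; move 288x_3^3 to the remainder.
  leading term x_3^2: no divisor's leading term divides it; move 348x_3^2 to the remainder.
  leading term x_3: no divisor's leading term divides it; move -144x_3 to the remainder.
  leading term 1: no divisor's leading term divides it; move -36 to the remainder.
  remainder 288x_3^6 - 144x_3^5 - 600x_3^4 + 288x_3^3 + 348x_3^2 - 144x_3 - 36 ≠ 0; add h_4 = 288x_3^6 - 144x_3^5 - 600x_3^4 + 288x_3^3 + 348x_3^2 - 144x_3 - 36 to the basis.

The other S-polynomials (S(f_1,f_2), S(f_2,f_3), S(f_1,h_4), S(f_2,h_4), S(f_3,h_4)) all reduce to 0 modulo the current basis, so we have a Gröbner basis.
Inter-reduce: drop elements whose leading term is divisible by another's, tail-reduce, and make monic.
Reduced Gröbner basis: {x_1 + 24x_3^4 - 12x_3^3 - 26x_3^2 + 12x_3 + 2, x_2 - 12x_3^2 + 12, x_3^6 - 1/2x_3^5 - 25/12x_3^4 + x_3^3 + 29/24x_3^2 - 1/2x_3 - 1/8}.
Label its elements g_1 = x_1 + 24x_3^4 - 12x_3^3 - 26x_3^2 + 12x_3 + 2, g_2 = x_2 - 12x_3^2 + 12, g_3 = x_3^6 - 1/2x_3^5 - 25/12x_3^4 + x_3^3 + 29/24x_3^2 - 1/2x_3 - 1/8.

Reduce p = -4x_1 - 3x_2x_3 + 6x_2 - 96x_3^4 + 84x_3^3 + 32x_3^2 - 84x_3 + 64 modulo G:
  leading term x_1: subtract (-4)·g_1 from -4x_1 - 3x_2x_3 + 6x_2 - 96x_3^4 + 84x_3^3 + 32x_3^2 - 84x_3 + 64 → -3x_2x_3 + 6x_2 + 36x_3^3 - 72x_3^2 - 36x_3 + 72
  leading term x_2x_3: subtract (-3x_3)·g_2 from -3x_2x_3 + 6x_2 + 36x_3^3 - 72x_3^2 - 36x_3 + 72 → 6x_2 - 72x_3^2 + 72
  leading term x_2: subtract (6)·g_2 from 6x_2 - 72x_3^2 + 72 → 0
  normal form = 0.
Since the normal form is 0, p ∈ I.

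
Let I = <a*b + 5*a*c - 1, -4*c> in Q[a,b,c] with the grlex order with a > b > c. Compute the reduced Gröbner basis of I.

G = {a*b - 1, c}

f_1 = a*b + 5*a*c - 1, LT = a*b.
f_2 = -4*c, LT = c.

The S-polynomials (S(f_1,f_2)) all reduce to 0 modulo the current basis, so we have a Gröbner basis.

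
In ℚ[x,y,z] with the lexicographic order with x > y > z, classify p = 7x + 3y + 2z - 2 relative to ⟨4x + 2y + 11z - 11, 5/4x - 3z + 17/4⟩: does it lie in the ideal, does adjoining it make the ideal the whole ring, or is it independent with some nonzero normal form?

First compute the reduced Gröbner basis of I by Buchberger's algorithm.
f_1 = 4x + 2y + 11z - 11, LT = x.
f_2 = 5/4x - 3z + 17/4, LT = x.

S(f_1,f_2): lcm = x. S = ½y + 103/20z - 123/20.
  leading term y: no divisor's leading term divides it; move ½y to the remainder.
  leading term z: no divisor's leading term divides it; move 103/20z to the remainder.
  leading term 1: no divisor's leading term divides it; move -123/20 to the remainder.
  remainder ½y + 103/20z - 123/20 ≠ 0; add h_3 = ½y + 103/20z - 123/20 to the basis.

The other S-polynomials (S(f_1,h_3), S(f_2,h_3)) all reduce to 0 modulo the current basis, so we have a Gröbner basis.
Inter-reduce: drop elements whose leading term is divisible by another's, tail-reduce, and make monic.
Reduced Gröbner basis: {x - 12/5z + 17/5, y + 103/10z - 123/10}.
Label its elements g_1 = x - 12/5z + 17/5, g_2 = y + 103/10z - 123/10.

Reduce p = 7x + 3y + 2z - 2 modulo G:
  leading term x: subtract (7)·g_1 from 7x + 3y + 2z - 2 → 3y + 94/5z - 129/5
  leading term y: subtract (3)·g_2 from 3y + 94/5z - 129/5 → -121/10z + 111/10
  leading term z: no divisor's leading term divides it; move -121/10z to the remainder.
  leading term 1: no divisor's leading term divides it; move 111/10 to the remainder.
  normal form = -121/10z + 111/10.
The normal form is nonzero, so p ∉ I. Since p minus its normal form lies in I, I + (p) = I + (r) where r = -121/10z + 111/10; decide whether this ideal is the whole ring.
Run Buchberger on G together with r (pairs among the g_i already reduce to 0 since G is a Gröbner basis):
g_1 = x - 12/5z + 17/5, LT = x.
g_2 = y + 103/10z - 123/10, LT = y.
r = -121/10z + 111/10, LT = z.

The S-polynomials (S(g_1,g_2), S(g_1,r), S(g_2,r)) all reduce to 0 modulo the current basis, so we have a Gröbner basis.
Inter-reduce: drop elements whose leading term is divisible by another's, tail-reduce, and make monic.
Reduced Gröbner basis: {x + 145/121, y - 345/121, z - 111/121}.
The reduced Gröbner basis of I + (p) is {x + 145/121, y - 345/121, z - 111/121} ≠ {1}, a proper ideal, so the enlarged system stays consistent: p is independent of I, with normal form -121/10z + 111/10.

Ideal membership is decidable via reduction modulo a Gröbner basis.

7x + 3y + 2z - 2 is independent of I; its normal form modulo I is -121/10z + 111/10.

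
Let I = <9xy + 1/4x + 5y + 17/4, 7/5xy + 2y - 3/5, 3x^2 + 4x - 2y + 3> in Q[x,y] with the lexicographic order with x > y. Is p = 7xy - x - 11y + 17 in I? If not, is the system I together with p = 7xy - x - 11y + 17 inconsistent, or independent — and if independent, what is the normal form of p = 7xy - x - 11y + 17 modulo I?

7xy - x - 11y + 17 lies in I (it reduces to 0).

First compute the reduced Gröbner basis of I by Buchberger's algorithm.
f_1 = 9xy + 1/4x + 5y + 17/4, LT = xy.
f_2 = 7/5xy + 2y - 3/5, LT = xy.
f_3 = 3x^2 + 4x - 2y + 3, LT = x^2.

S(f_1,f_2): lcm = xy. S = 1/36x - 55/63y + 227/252.
  leading term x: no divisor's leading term divides it; move 1/36x to the remainder.
  leading term y: no divisor's leading term divides it; move -55/63y to the remainder.
  leading term 1: no divisor's leading term divides it; move 227/252 to the remainder.
  remainder 1/36x - 55/63y + 227/252 ≠ 0; add h_4 = 1/36x - 55/63y + 227/252 to the basis.

S(f_1,f_3): lcm = x^2y. S = 1/36x^2 - 7/9xy + 17/36x + 2/3y^2 - y.
  leading term x^2: subtract (1/108)·f_3 from 1/36x^2 - 7/9xy + 17/36x + 2/3y^2 - y → -7/9xy + 47/108x + 2/3y^2 - 53/54y - 1/36
  leading term xy: subtract (-7/81)·f_1 from -7/9xy + 47/108x + 2/3y^2 - 53/54y - 1/36 → 37/81x + 2/3y^2 - 89/162y + 55/162
  leading term x: subtract (148/9)·h_4 from 37/81x + 2/3y^2 - 89/162y + 55/162 → 2/3y^2 + 5219/378y - 5471/378
  leading term y^2: no divisor's leading term divides it; move 2/3y^2 to the remainder.
  leading term y: no divisor's leading term divides it; move 5219/378y to the remainder.
  leading term 1: no divisor's leading term divides it; move -5471/378 to the remainder.
  remainder 2/3y^2 + 5219/378y - 5471/378 ≠ 0; add h_5 = 2/3y^2 + 5219/378y - 5471/378 to the basis.

S(f_2,f_3): lcm = x^2y. S = 2/21xy - 3/7x + 2/3y^2 - y.
  leading term xy: subtract (2/189)·f_1 from 2/21xy - 3/7x + 2/3y^2 - y → -163/378x + 2/3y^2 - 199/189y - 17/378
  leading term x: subtract (-326/21)·h_4 from -163/378x + 2/3y^2 - 199/189y - 17/378 → 2/3y^2 - 2147/147y + 683/49
  leading term y^2: subtract (1)·h_5 from 2/3y^2 - 2147/147y + 683/49 → -75179/2646y + 75179/2646
  leading term y: no divisor's leading term divides it; move -75179/2646y to the remainder.
  leading term 1: no divisor's leading term divides it; move 75179/2646 to the remainder.
  remainder -75179/2646y + 75179/2646 ≠ 0; add h_6 = -75179/2646y + 75179/2646 to the basis.

The other S-polynomials (S(f_1,h_4), S(f_2,h_4), S(f_3,h_4), S(f_1,h_5), S(f_2,h_5), S(f_3,h_5), S(h_4,h_5), S(f_1,h_6), S(f_2,h_6), S(f_3,h_6), S(h_4,h_6), S(h_5,h_6)) all reduce to 0 modulo the current basis, so we have a Gröbner basis.
Inter-reduce: drop elements whose leading term is divisible by another's, tail-reduce, and make monic.
Reduced Gröbner basis: {x + 1, y - 1}.
Label its elements g_1 = x + 1, g_2 = y - 1.

Reduce p = 7xy - x - 11y + 17 modulo G:
  leading term xy: subtract (7y)·g_1 from 7xy - x - 11y + 17 → -x - 18y + 17
  leading term x: subtract (-1)·g_1 from -x - 18y + 17 → -18y + 18
  leading term y: subtract (-18)·g_2 from -18y + 18 → 0
  normal form = 0.
Since the normal form is 0, p ∈ I.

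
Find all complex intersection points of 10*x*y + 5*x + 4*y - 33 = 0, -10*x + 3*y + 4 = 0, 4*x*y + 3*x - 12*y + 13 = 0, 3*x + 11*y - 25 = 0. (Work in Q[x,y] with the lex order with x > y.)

Compute a lex Gröbner basis by Buchberger's algorithm.
f_1 = 10*x*y + 5*x + 4*y - 33, LT = x*y.
f_2 = -10*x + 3*y + 4, LT = x.
f_3 = 4*x*y + 3*x - 12*y + 13, LT = x*y.
f_4 = 3*x + 11*y - 25, LT = x.

S(f_1,f_2): lcm = x*y. S = 1/2*x + 3/10*y**2 + 4/5*y - 33/10.
  leading term x: subtract (-1/20)·f_2 from 1/2*x + 3/10*y**2 + 4/5*y - 33/10 → 3/10*y**2 + 19/20*y - 31/10
  leading term y**2: no divisor's leading term divides it; move 3/10*y**2 to the remainder.
  leading term y: no divisor's leading term divides it; move 19/20*y to the remainder.
  leading term 1: no divisor's leading term divides it; move -31/10 to the remainder.
  remainder 3/10*y**2 + 19/20*y - 31/10 ≠ 0; add h_5 = 3/10*y**2 + 19/20*y - 31/10 to the basis.

S(f_1,f_3): lcm = x*y. S = -1/4*x + 17/5*y - 131/20.
  leading term x: subtract (1/40)·f_2 from -1/4*x + 17/5*y - 131/20 → 133/40*y - 133/20
  leading term y: no divisor's leading term divides it; move 133/40*y to the remainder.
  leading term 1: no divisor's leading term divides it; move -133/20 to the remainder.
  remainder 133/40*y - 133/20 ≠ 0; add h_6 = 133/40*y - 133/20 to the basis.

The other S-polynomials (S(f_1,f_4), S(f_2,f_3), S(f_2,f_4), S(f_3,f_4), S(f_1,h_5), S(f_2,h_5), S(f_3,h_5), S(f_4,h_5), S(f_1,h_6), S(f_2,h_6), S(f_3,h_6), S(f_4,h_6), S(h_5,h_6)) all reduce to 0 modulo the current basis, so we have a Gröbner basis.
Inter-reduce: drop elements whose leading term is divisible by another's, tail-reduce, and make monic.
Reduced Gröbner basis: {x - 1, y - 2}.

Since the basis is lex-ordered, y - 2 is univariate in y. Its roots are {2}. Back-substituting each root into the other basis elements fixes the other coordinates.
  y = 2: the earlier basis element becomes x - 1 = 0, giving x = 1 — point (1, 2).
Check: every point annihilates each of the original generators.

{(1, 2)}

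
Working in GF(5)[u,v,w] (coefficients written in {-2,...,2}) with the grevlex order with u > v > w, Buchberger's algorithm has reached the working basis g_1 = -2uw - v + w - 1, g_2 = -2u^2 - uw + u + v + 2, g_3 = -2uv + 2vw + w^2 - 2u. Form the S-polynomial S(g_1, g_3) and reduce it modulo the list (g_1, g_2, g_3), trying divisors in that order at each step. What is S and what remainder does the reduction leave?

S(g_1, g_3) = vw^2 - 2w^3 - 2v^2 - uw + 2vw - 2v; remainder on division = vw^2 - 2w^3 - 2v^2 + 2vw + v + 2w - 2.

lcm(LM(g_1), LM(g_3)) = uvw.
S = (lcm/LT(g_1))·g_1 − (lcm/LT(g_3))·g_3 = vw^2 - 2w^3 - 2v^2 - uw + 2vw - 2v.
Reduce S modulo (g_1, g_2, g_3) in that order:
  leading term vw^2: no divisor's leading term divides it; move vw^2 to the remainder.
  leading term w^3: no divisor's leading term divides it; move -2w^3 to the remainder.
  leading term v^2: no divisor's leading term divides it; move -2v^2 to the remainder.
  leading term uw: subtract (-2)·g_1 from -uw + 2vw - 2v → 2vw + v + 2w - 2
  leading term vw: no divisor's leading term divides it; move 2vw to the remainder.
  leading term v: no divisor's leading term divides it; move v to the remainder.
  leading term w: no divisor's leading term divides it; move 2w to the remainder.
  leading term 1: no divisor's leading term divides it; move -2 to the remainder.
The remainder vw^2 - 2w^3 - 2v^2 + 2vw + v + 2w - 2 is nonzero, so it would be added as the next basis element.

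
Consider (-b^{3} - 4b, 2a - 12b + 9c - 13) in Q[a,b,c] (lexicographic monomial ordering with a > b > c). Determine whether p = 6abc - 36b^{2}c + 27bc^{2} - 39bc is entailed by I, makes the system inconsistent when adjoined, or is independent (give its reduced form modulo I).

First compute the reduced Gröbner basis of I by Buchberger's algorithm.
f_1 = -b^{3} - 4b, LT = b^{3}.
f_2 = 2a - 12b + 9c - 13, LT = a.

The S-polynomials (S(f_1,f_2)) all reduce to 0 modulo the current basis, so we have a Gröbner basis.
Inter-reduce: drop elements whose leading term is divisible by another's, tail-reduce, and make monic.
Reduced Gröbner basis: {a - 6b + \tfrac{9}{2}c - \tfrac{13}{2}, b^{3} + 4b}.
Label its elements g_1 = a - 6b + \tfrac{9}{2}c - \tfrac{13}{2}, g_2 = b^{3} + 4b.

Reduce p = 6abc - 36b^{2}c + 27bc^{2} - 39bc modulo G:
  leading term abc: subtract (6bc)·g_1 from 6abc - 36b^{2}c + 27bc^{2} - 39bc → 0
  normal form = 0.
Since the normal form is 0, p ∈ I.

6abc - 36b^{2}c + 27bc^{2} - 39bc lies in I (it reduces to 0).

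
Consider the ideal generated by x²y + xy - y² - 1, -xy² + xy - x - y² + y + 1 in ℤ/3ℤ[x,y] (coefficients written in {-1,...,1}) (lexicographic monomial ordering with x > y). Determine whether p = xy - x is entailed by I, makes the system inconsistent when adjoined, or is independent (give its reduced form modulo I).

xy - x is independent of I; its normal form modulo I is -y⁵ + y⁴ + y³ - y² + y - 1.

First compute the reduced Gröbner basis of I by Buchberger's algorithm.
f_1 = x²y + xy - y² - 1, LT = x²y.
f_2 = -xy² + xy - x - y² + y + 1, LT = xy².

S(f_1,f_2): lcm = x²y². S = x²y - x² + xy + x - y³ - y.
  leading term x²y: subtract (1)·f_1 from x²y - x² + xy + x - y³ - y → -x² + x - y³ + y² - y + 1
  leading term x²: no divisor's leading term divides it; move -x² to the remainder.
  leading term x: no divisor's leading term divides it; move x to the remainder.
  leading term y³: no divisor's leading term divides it; move -y³ to the remainder.
  leading term y²: no divisor's leading term divides it; move y² to the remainder.
  leading term y: no divisor's leading term divides it; move -y to the remainder.
  leading term 1: no divisor's leading term divides it; move 1 to the remainder.
  remainder -x² + x - y³ + y² - y + 1 ≠ 0; add h_3 = -x² + x - y³ + y² - y + 1 to the basis.

S(f_1,h_3): lcm = x²y. S = -xy - y⁴ + y³ + y² + y - 1.
  leading term xy: no divisor's leading term divides it; move -xy to the remainder.
  leading term y⁴: no divisor's leading term divides it; move -y⁴ to the remainder.
  leading term y³: no divisor's leading term divides it; move y³ to the remainder.
  leading term y²: no divisor's leading term divides it; move y² to the remainder.
  leading term y: no divisor's leading term divides it; move y to the remainder.
  leading term 1: no divisor's leading term divides it; move -1 to the remainder.
  remainder -xy - y⁴ + y³ + y² + y - 1 ≠ 0; add h_4 = -xy - y⁴ + y³ + y² + y - 1 to the basis.

S(f_2,h_3): lcm = x²y². S = -x²y + x² - xy² - xy - x - y⁵ + y⁴ - y³ + y².
  leading term x²y: subtract (-1)·f_1 from -x²y + x² - xy² - xy - x - y⁵ + y⁴ - y³ + y² → x² - xy² - x - y⁵ + y⁴ - y³ - 1
  leading term x²: subtract (-1)·h_3 from x² - xy² - x - y⁵ + y⁴ - y³ - 1 → -xy² - y⁵ + y⁴ + y³ + y² - y
  leading term xy²: subtract (1)·f_2 from -xy² - y⁵ + y⁴ + y³ + y² - y → -xy + x - y⁵ + y⁴ + y³ - y² + y - 1
  leading term xy: subtract (1)·h_4 from -xy + x - y⁵ + y⁴ + y³ - y² + y - 1 → x - y⁵ - y⁴ + y²
  leading term x: no divisor's leading term divides it; move x to the remainder.
  leading term y⁵: no divisor's leading term divides it; move -y⁵ to the remainder.
  leading term y⁴: no divisor's leading term divides it; move -y⁴ to the remainder.
  leading term y²: no divisor's leading term divides it; move y² to the remainder.
  remainder x - y⁵ - y⁴ + y² ≠ 0; add h_5 = x - y⁵ - y⁴ + y² to the basis.

S(f_1,h_5): lcm = x²y. S = xy⁶ + xy⁵ - xy³ + xy - y² - 1.
  leading term xy⁶: subtract (-y⁴)·f_2 from xy⁶ + xy⁵ - xy³ + xy - y² - 1 → -xy⁵ - xy⁴ - xy³ + xy - y⁶ + y⁵ + y⁴ - y² - 1
  leading term xy⁵: subtract (y³)·f_2 from -xy⁵ - xy⁴ - xy³ + xy - y⁶ + y⁵ + y⁴ - y² - 1 → xy⁴ + xy - y⁶ - y⁵ - y³ - y² - 1
  leading term xy⁴: subtract (-y²)·f_2 from xy⁴ + xy - y⁶ - y⁵ - y³ - y² - 1 → xy³ - xy² + xy - y⁶ - y⁵ - y⁴ - 1
  leading term xy³: subtract (-y)·f_2 from xy³ - xy² + xy - y⁶ - y⁵ - y⁴ - 1 → -y⁶ - y⁵ - y⁴ - y³ + y² + y - 1
  leading term y⁶: no divisor's leading term divides it; move -y⁶ to the remainder.
  leading term y⁵: no divisor's leading term divides it; move -y⁵ to the remainder.
  leading term y⁴: no divisor's leading term divides it; move -y⁴ to the remainder.
  leading term y³: no divisor's leading term divides it; move -y³ to the remainder.
  leading term y²: no divisor's leading term divides it; move y² to the remainder.
  leading term y: no divisor's leading term divides it; move y to the remainder.
  leading term 1: no divisor's leading term divides it; move -1 to the remainder.
  remainder -y⁶ - y⁵ - y⁴ - y³ + y² + y - 1 ≠ 0; add h_6 = -y⁶ - y⁵ - y⁴ - y³ + y² + y - 1 to the basis.

The other S-polynomials (S(f_1,h_4), S(f_2,h_4), S(h_3,h_4), S(f_2,h_5), S(h_3,h_5), S(h_4,h_5), S(f_1,h_6), S(f_2,h_6), S(h_3,h_6), S(h_4,h_6), S(h_5,h_6)) all reduce to 0 modulo the current basis, so we have a Gröbner basis.
Inter-reduce: drop elements whose leading term is divisible by another's, tail-reduce, and make monic.
Reduced Gröbner basis: {x - y⁵ - y⁴ + y², y⁶ + y⁵ + y⁴ + y³ - y² - y + 1}.
Label its elements g_1 = x - y⁵ - y⁴ + y², g_2 = y⁶ + y⁵ + y⁴ + y³ - y² - y + 1.

Reduce p = xy - x modulo G:
  leading term xy: subtract (y)·g_1 from xy - x → -x + y⁶ + y⁵ - y³
  leading term x: subtract (-1)·g_1 from -x + y⁶ + y⁵ - y³ → y⁶ - y⁴ - y³ + y²
  leading term y⁶: subtract (1)·g_2 from y⁶ - y⁴ - y³ + y² → -y⁵ + y⁴ + y³ - y² + y - 1
  leading term y⁵: no divisor's leading term divides it; move -y⁵ to the remainder.
  leading term y⁴: no divisor's leading term divides it; move y⁴ to the remainder.
  leading term y³: no divisor's leading term divides it; move y³ to the remainder.
  leading term y²: no divisor's leading term divides it; move -y² to the remainder.
  leading term y: no divisor's leading term divides it; move y to the remainder.
  leading term 1: no divisor's leading term divides it; move -1 to the remainder.
  normal form = -y⁵ + y⁴ + y³ - y² + y - 1.
The normal form is nonzero, so p ∉ I. Since p minus its normal form lies in I, I + (p) = I + (r) where r = -y⁵ + y⁴ + y³ - y² + y - 1; decide whether this ideal is the whole ring.
Run Buchberger on G together with r (pairs among the g_i already reduce to 0 since G is a Gröbner basis):
g_1 = x - y⁵ - y⁴ + y², LT = x.
g_2 = y⁶ + y⁵ + y⁴ + y³ - y² - y + 1, LT = y⁶.
r = -y⁵ + y⁴ + y³ - y² + y - 1, LT = y⁵.

S(g_2,r): lcm = y⁶. S = -y⁵ - y⁴ + y + 1.
  leading term y⁵: subtract (1)·r from -y⁵ - y⁴ + y + 1 → y⁴ - y³ + y² - 1
  leading term y⁴: no divisor's leading term divides it; move y⁴ to the remainder.
  leading term y³: no divisor's leading term divides it; move -y³ to the remainder.
  leading term y²: no divisor's leading term divides it; move y² to the remainder.
  leading term 1: no divisor's leading term divides it; move -1 to the remainder.
  remainder y⁴ - y³ + y² - 1 ≠ 0; add m_4 = y⁴ - y³ + y² - 1 to the basis.

S(g_2,m_4): lcm = y⁶. S = -y⁵ + y³ - y + 1.
  leading term y⁵: subtract (1)·r from -y⁵ + y³ - y + 1 → -y⁴ + y² + y - 1
  leading term y⁴: subtract (-1)·m_4 from -y⁴ + y² + y - 1 → -y³ - y² + y + 1
  leading term y³: no divisor's leading term divides it; move -y³ to the remainder.
  leading term y²: no divisor's leading term divides it; move -y² to the remainder.
  leading term y: no divisor's leading term divides it; move y to the remainder.
  leading term 1: no divisor's leading term divides it; move 1 to the remainder.
  remainder -y³ - y² + y + 1 ≠ 0; add m_5 = -y³ - y² + y + 1 to the basis.

S(r,m_4): lcm = y⁵. S = y³ + y² + 1.
  leading term y³: subtract (-1)·m_5 from y³ + y² + 1 → y - 1
  leading term y: no divisor's leading term divides it; move y to the remainder.
  leading term 1: no divisor's leading term divides it; move -1 to the remainder.
  remainder y - 1 ≠ 0; add m_6 = y - 1 to the basis.

The other S-polynomials (S(g_1,g_2), S(g_1,r), S(g_1,m_4), S(g_1,m_5), S(g_2,m_5), S(r,m_5), S(m_4,m_5), S(g_1,m_6), S(g_2,m_6), S(r,m_6), S(m_4,m_6), S(m_5,m_6)) all reduce to 0 modulo the current basis, so we have a Gröbner basis.
Inter-reduce: drop elements whose leading term is divisible by another's, tail-reduce, and make monic.
Reduced Gröbner basis: {x - 1, y - 1}.
The reduced Gröbner basis of I + (p) is {x - 1, y - 1} ≠ {1}, a proper ideal, so the enlarged system stays consistent: p is independent of I, with normal form -y⁵ + y⁴ + y³ - y² + y - 1.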